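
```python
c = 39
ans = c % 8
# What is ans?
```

Trace:
`c = 39` → c = 39
`ans = c % 8` → ans = 7
So ans = 7

Answer: 7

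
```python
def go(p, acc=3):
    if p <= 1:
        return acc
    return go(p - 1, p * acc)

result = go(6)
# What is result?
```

Accumulator trace (n, acc): (6, 3) -> (5, 18) -> (4, 90) -> (3, 360) -> (2, 1080) -> (1, 2160) -> return 2160

Answer: 2160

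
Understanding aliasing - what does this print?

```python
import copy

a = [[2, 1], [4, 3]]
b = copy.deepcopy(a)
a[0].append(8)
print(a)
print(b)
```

Key concept: deep copy is fully independent.
Step by step:
`a = [[2, 1], [4, 3]]` → a = [[2, 1], [4, 3]]
`b = copy.deepcopy(a)` → b = [[2, 1], [4, 3]]
`a[0].append(8)` → a = [[2, 1, 8], [4, 3]]
`print(a)` → prints [[2, 1, 8], [4, 3]]
`print(b)` → prints [[2, 1], [4, 3]]

Answer:
[[2, 1, 8], [4, 3]]
[[2, 1], [4, 3]]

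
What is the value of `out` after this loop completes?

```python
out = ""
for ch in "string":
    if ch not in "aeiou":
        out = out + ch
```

Remove vowels from 'string'
`out` takes the values: "" → "s" → "st" → "str" → "strn" → "strng"

Answer: "strng"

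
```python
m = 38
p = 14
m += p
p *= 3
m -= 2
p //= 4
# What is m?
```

Trace:
`m = 38` → m = 38
`p = 14` → p = 14
`m += p` → m = 52
`p *= 3` → p = 42
`m -= 2` → m = 50
`p //= 4` → p = 10
So m = 50

Answer: 50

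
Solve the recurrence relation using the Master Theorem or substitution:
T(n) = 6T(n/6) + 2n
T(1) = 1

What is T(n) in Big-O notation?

By Master Theorem: a=6, b=6, f(n)=2n. Since log_6(6) = 1 and f(n) = Θ(n^1), Case 2 applies. T(n) = O(n log n).

Answer: O(n log n)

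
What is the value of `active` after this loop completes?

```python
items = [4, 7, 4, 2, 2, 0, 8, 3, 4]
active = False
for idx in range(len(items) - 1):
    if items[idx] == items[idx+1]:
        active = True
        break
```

Check consecutive duplicates in [4, 7, 4, 2, 2, 0, 8, 3, 4]
`active` takes the values: False → True

Answer: True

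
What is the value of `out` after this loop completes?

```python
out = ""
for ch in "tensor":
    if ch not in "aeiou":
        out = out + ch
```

Remove vowels from 'tensor'
`out` takes the values: "" → "t" → "tn" → "tns" → "tnsr"

Answer: "tnsr"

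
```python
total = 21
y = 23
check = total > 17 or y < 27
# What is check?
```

Trace:
`total = 21` → total = 21
`y = 23` → y = 23
`check = total > 17 or y < 27` → check = True
So check = True

Answer: True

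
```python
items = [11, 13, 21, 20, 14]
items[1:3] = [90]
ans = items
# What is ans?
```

Trace:
`items = [11, 13, 21, 20, 14]` → items = [11, 13, 21, 20, 14]
`items[1:3] = [90]` → items = [11, 90, 20, 14]
`ans = items` → ans = [11, 90, 20, 14]
So ans = [11, 90, 20, 14]

Answer: [11, 90, 20, 14]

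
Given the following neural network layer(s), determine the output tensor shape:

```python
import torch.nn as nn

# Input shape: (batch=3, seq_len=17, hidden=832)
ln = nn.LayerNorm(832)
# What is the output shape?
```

Input: (3, 17, 832) -> Output: (3, 17, 832)

Answer: (3, 17, 832)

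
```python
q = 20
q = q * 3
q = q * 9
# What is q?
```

Trace:
`q = 20` → q = 20
`q = q * 3` → q = 60
`q = q * 9` → q = 540
So q = 540

Answer: 540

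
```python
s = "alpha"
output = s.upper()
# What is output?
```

Trace:
`s = "alpha"` → s = 'alpha'
`output = s.upper()` → output = 'ALPHA'
So output = 'ALPHA'

Answer: 'ALPHA'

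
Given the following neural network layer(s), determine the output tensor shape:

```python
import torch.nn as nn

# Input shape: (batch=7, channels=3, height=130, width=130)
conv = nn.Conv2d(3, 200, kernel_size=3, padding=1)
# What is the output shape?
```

Input: (7, 3, 130, 130) -> Output: (7, 200, 130, 130)

Answer: (7, 200, 130, 130)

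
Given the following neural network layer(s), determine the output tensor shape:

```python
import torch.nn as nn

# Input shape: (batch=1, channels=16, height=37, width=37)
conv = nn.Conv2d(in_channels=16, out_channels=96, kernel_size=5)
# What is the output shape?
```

Input: (1, 16, 37, 37) -> Output: (1, 96, 33, 33)

Answer: (1, 96, 33, 33)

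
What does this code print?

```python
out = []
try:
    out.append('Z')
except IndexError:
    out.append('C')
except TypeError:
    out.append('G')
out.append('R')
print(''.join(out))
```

Execution trace: 'Z' (try body, no exception) → 'R' (after the try/except). Output: ZR

Answer: ZR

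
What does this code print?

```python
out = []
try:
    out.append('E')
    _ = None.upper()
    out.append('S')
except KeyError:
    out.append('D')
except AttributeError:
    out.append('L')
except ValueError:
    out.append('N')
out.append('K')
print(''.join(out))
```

Execution trace: 'E' (try body) → 'L' (except AttributeError) → 'K' (after the try/except). Output: ELK

Answer: ELK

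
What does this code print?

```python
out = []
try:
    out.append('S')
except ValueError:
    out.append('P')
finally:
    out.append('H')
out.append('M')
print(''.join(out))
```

Execution trace: 'S' (try body, no exception) → 'H' (finally) → 'M' (after the try/except). Output: SHM

Answer: SHM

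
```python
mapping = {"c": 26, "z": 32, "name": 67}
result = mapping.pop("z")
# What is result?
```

Trace:
`mapping = {"c": 26, "z": 32, "name": 67}` → mapping = {'c': 26, 'z': 32, 'name': 67}
`result = mapping.pop("z")` → mapping = {'c': 26, 'name': 67}; result = 32
So result = 32

Answer: 32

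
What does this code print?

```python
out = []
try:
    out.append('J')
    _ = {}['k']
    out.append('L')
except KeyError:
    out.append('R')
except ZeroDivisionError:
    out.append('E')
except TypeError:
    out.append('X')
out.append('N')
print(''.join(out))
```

Execution trace: 'J' (try body) → 'R' (except KeyError) → 'N' (after the try/except). Output: JRN

Answer: JRN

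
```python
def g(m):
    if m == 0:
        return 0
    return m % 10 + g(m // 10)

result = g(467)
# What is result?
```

Sum of digits of 467: 7 + 6 + 4 = 17

Answer: 17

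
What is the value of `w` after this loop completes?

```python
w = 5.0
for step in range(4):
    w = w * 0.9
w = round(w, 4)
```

Exponential decay: 5.0 * 0.9^4
`w` takes the values: 5.0 → 4.5 → 4.05 → 3.645 → 3.2805

Answer: 3.2805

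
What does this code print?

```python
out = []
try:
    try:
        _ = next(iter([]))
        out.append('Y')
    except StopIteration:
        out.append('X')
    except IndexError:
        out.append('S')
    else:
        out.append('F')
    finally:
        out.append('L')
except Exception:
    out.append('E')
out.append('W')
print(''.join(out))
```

Execution trace: 'X' (inner except StopIteration) → 'L' (inner finally) → 'W' (after the try/except). Output: XLW

Answer: XLW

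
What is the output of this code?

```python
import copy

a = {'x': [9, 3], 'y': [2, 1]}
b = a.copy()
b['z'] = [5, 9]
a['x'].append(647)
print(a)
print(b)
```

Key concept: shallow copy of dict with mutable values.
Step by step:
`a = {'x': [9, 3], 'y': [2, 1]}` → a = {'x': [9, 3], 'y': [2, 1]}
`b = a.copy()` → b = {'x': [9, 3], 'y': [2, 1]}
`b['z'] = [5, 9]` → b = {'x': [9, 3], 'y': [2, 1], 'z': [5, 9]}
`a['x'].append(647)` → a = {'x': [9, 3, 647], 'y': [2, 1]}; b = {'x': [9, 3, 647], 'y': [2, 1], 'z': [5, 9]}
`print(a)` → prints {'x': [9, 3, 647], 'y': [2, 1]}
`print(b)` → prints {'x': [9, 3, 647], 'y': [2, 1], 'z': [5, 9]}

Answer:
{'x': [9, 3, 647], 'y': [2, 1]}
{'x': [9, 3, 647], 'y': [2, 1], 'z': [5, 9]}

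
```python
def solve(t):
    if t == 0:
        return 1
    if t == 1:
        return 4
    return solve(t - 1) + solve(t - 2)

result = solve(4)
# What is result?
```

Build up from base cases: solve(0)=1, solve(1)=4, solve(2)=5, solve(3)=9, solve(4)=14

Answer: 14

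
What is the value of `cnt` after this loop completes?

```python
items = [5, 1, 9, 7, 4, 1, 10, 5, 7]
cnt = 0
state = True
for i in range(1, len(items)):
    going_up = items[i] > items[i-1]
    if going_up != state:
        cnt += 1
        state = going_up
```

Count direction changes in [5, 1, 9, 7, 4, 1, 10, 5, 7]
`cnt` takes the values: 0 → 1 → 2 → 3 → 4 → 5 → 6

Answer: 6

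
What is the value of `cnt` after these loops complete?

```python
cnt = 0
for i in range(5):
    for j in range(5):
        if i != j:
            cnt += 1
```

5² - 5 (exclude diagonal)
`cnt` takes the values: 0 → 1 → 2 → 3 → 4 → 5 → 6 → 7 → 8 → 9 → 10 → 11 → 12 → 13 → 14 → 15 → 16 → 17 → 18 → 19 → 20

Answer: 20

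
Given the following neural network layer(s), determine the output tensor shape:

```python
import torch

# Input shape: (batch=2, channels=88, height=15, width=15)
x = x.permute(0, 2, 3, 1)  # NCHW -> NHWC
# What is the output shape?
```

Input: (2, 88, 15, 15) -> Output: (2, 15, 15, 88)

Answer: (2, 15, 15, 88)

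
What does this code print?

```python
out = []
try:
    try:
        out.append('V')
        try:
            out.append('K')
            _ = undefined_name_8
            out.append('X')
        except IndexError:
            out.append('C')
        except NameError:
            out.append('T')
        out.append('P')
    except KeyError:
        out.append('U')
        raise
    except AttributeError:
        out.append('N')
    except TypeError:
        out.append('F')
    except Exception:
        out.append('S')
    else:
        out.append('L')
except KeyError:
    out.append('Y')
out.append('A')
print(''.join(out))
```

Execution trace: 'V' (try body) → 'K' (inner try body) → 'T' (inner except NameError) → 'P' (try body, no exception) → 'L' (else) → 'A' (after the try/except). Output: VKTPLA

Answer: VKTPLA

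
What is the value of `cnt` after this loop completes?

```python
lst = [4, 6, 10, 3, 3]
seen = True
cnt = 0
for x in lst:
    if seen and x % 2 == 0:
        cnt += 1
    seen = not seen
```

Count even values at even positions
`cnt` takes the values: 0 → 1 → 2

Answer: 2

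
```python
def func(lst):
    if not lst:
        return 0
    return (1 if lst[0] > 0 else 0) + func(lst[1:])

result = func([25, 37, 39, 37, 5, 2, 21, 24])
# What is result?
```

Count of positive elements in [25, 37, 39, 37, 5, 2, 21, 24] = 8

Answer: 8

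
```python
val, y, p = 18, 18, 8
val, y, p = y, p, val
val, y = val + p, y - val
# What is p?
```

Trace:
`val, y, p = 18, 18, 8` → val = 18; y = 18; p = 8
`val, y, p = y, p, val` → val = 18; y = 8; p = 18
`val, y = val + p, y - val` → val = 36; y = -10
So p = 18

Answer: 18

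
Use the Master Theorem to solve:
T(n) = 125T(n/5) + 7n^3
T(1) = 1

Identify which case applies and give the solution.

a=125, b=5, f(n)=7n^3. log_5(125) = 3. Since c=3 = 3, Case 2 applies: T(n) = Θ(n^log_b(a) · log n) = O(n^3 log n).

Answer: O(n^3 log n) - Case 2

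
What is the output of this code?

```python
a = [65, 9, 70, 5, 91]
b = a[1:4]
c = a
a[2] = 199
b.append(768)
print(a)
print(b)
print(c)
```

Key concept: slice vs alias.
Step by step:
`a = [65, 9, 70, 5, 91]` → a = [65, 9, 70, 5, 91]
`b = a[1:4]` → b = [9, 70, 5]
`c = a` → c = [65, 9, 70, 5, 91] (same object as a)
`a[2] = 199` → a = [65, 9, 199, 5, 91] (same object as c); c = [65, 9, 199, 5, 91] (same object as a)
`b.append(768)` → b = [9, 70, 5, 768]
`print(a)` → prints [65, 9, 199, 5, 91]
`print(b)` → prints [9, 70, 5, 768]
`print(c)` → prints [65, 9, 199, 5, 91]

Answer:
[65, 9, 199, 5, 91]
[9, 70, 5, 768]
[65, 9, 199, 5, 91]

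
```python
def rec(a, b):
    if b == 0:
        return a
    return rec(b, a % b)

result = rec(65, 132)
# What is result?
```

rec(65, 132) -> rec(132, 65) -> rec(65, 2) -> rec(2, 1) -> rec(1, 0) -> 1

Answer: 1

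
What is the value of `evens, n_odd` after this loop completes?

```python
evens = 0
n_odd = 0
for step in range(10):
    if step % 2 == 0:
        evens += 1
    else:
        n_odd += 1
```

Count evens and odds in range(10)
`evens, n_odd` takes the values: (0, 0) → (1, 0) → (1, 1) → (2, 1) → (2, 2) → (3, 2) → (3, 3) → (4, 3) → (4, 4) → (5, 4) → (5, 5)

Answer: 5, 5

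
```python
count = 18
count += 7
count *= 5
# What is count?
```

Trace:
`count = 18` → count = 18
`count += 7` → count = 25
`count *= 5` → count = 125
So count = 125

Answer: 125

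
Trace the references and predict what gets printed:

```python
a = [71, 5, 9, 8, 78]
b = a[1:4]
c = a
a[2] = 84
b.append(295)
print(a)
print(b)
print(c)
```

Key concept: slice vs alias.
Step by step:
`a = [71, 5, 9, 8, 78]` → a = [71, 5, 9, 8, 78]
`b = a[1:4]` → b = [5, 9, 8]
`c = a` → c = [71, 5, 9, 8, 78] (same object as a)
`a[2] = 84` → a = [71, 5, 84, 8, 78] (same object as c); c = [71, 5, 84, 8, 78] (same object as a)
`b.append(295)` → b = [5, 9, 8, 295]
`print(a)` → prints [71, 5, 84, 8, 78]
`print(b)` → prints [5, 9, 8, 295]
`print(c)` → prints [71, 5, 84, 8, 78]

Answer:
[71, 5, 84, 8, 78]
[5, 9, 8, 295]
[71, 5, 84, 8, 78]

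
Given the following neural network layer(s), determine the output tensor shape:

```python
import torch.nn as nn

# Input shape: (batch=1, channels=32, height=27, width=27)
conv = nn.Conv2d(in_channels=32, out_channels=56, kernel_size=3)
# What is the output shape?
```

Input: (1, 32, 27, 27) -> Output: (1, 56, 25, 25)

Answer: (1, 56, 25, 25)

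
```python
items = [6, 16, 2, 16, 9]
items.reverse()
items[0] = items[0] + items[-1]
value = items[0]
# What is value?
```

Trace:
`items = [6, 16, 2, 16, 9]` → items = [6, 16, 2, 16, 9]
`items.reverse()` → items = [9, 16, 2, 16, 6]
`items[0] = items[0] + items[-1]` → items = [15, 16, 2, 16, 6]
`value = items[0]` → value = 15
So value = 15

Answer: 15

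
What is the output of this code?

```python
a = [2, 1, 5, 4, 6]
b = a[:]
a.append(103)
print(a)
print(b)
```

Key concept: slice [:] creates copy.
Step by step:
`a = [2, 1, 5, 4, 6]` → a = [2, 1, 5, 4, 6]
`b = a[:]` → b = [2, 1, 5, 4, 6]
`a.append(103)` → a = [2, 1, 5, 4, 6, 103]
`print(a)` → prints [2, 1, 5, 4, 6, 103]
`print(b)` → prints [2, 1, 5, 4, 6]

Answer:
[2, 1, 5, 4, 6, 103]
[2, 1, 5, 4, 6]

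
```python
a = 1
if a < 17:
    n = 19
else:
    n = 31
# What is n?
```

Trace:
`a = 1` → a = 1
`if a < 17: ...` → a < 17 is True → n = 19
So n = 19

Answer: 19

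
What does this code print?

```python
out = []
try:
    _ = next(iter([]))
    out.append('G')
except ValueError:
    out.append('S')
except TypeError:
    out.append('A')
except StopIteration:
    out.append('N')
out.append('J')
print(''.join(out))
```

Execution trace: 'N' (except StopIteration) → 'J' (after the try/except). Output: NJ

Answer: NJ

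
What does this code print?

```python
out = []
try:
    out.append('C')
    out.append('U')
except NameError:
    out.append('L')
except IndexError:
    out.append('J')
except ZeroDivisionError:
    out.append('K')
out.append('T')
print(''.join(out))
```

Execution trace: 'C' (try body) → 'U' (try body, no exception) → 'T' (after the try/except). Output: CUT

Answer: CUT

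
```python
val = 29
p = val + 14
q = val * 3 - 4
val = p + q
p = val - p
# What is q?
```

Trace:
`val = 29` → val = 29
`p = val + 14` → p = 43
`q = val * 3 - 4` → q = 83
`val = p + q` → val = 126
`p = val - p` → p = 83
So q = 83

Answer: 83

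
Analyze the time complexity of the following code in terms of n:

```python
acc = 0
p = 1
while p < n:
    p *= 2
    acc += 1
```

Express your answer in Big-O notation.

Each loop level contributes: log n. Multiplying the contributions gives O(log n).

Answer: O(log n)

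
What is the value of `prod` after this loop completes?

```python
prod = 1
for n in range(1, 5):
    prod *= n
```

4! = 24
`prod` takes the values: 1 → 2 → 6 → 24

Answer: 24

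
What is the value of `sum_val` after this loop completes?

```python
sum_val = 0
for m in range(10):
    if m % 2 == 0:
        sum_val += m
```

Sum of even numbers 0 to 9
`sum_val` takes the values: 0 → 2 → 6 → 12 → 20

Answer: 20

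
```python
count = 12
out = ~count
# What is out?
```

Trace:
`count = 12` → count = 12
`out = ~count` → out = -13
So out = -13

Answer: -13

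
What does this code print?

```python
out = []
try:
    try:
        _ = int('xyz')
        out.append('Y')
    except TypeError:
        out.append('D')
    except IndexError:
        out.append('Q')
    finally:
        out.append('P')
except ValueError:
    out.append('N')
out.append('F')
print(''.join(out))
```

Execution trace: 'P' (inner finally) → 'N' (outer except ValueError) → 'F' (after the try/except). Output: PNF

Answer: PNF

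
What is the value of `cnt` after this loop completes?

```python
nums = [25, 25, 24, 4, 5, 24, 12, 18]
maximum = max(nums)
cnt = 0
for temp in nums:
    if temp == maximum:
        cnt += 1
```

Count of max value 25 in [25, 25, 24, 4, 5, 24, 12, 18]
`cnt` takes the values: 0 → 1 → 2

Answer: 2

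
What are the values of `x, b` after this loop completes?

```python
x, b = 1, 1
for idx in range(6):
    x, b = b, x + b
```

Fibonacci: after 6 iterations
`x, b` takes the values: (1, 1) → (1, 2) → (2, 3) → (3, 5) → (5, 8) → (8, 13) → (13, 21)

Answer: 13, 21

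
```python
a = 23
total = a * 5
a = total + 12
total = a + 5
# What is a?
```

Trace:
`a = 23` → a = 23
`total = a * 5` → total = 115
`a = total + 12` → a = 127
`total = a + 5` → total = 132
So a = 127

Answer: 127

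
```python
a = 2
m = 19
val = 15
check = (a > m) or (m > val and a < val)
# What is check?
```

Trace:
`a = 2` → a = 2
`m = 19` → m = 19
`val = 15` → val = 15
`check = (a > m) or (m > val and a < val)` → check = True
So check = True

Answer: True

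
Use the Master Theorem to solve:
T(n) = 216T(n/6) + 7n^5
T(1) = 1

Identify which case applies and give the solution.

a=216, b=6, f(n)=7n^5. log_6(216) = 3. Since c=5 > 3 and the regularity condition holds (216(n/6)^5 = (216/6^5)n^5 with 216/6^5 < 1), Case 3 applies: T(n) = Θ(f(n)) = O(n^5).

Answer: O(n^5) - Case 3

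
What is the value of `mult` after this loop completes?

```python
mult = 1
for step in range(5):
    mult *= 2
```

2^5 = 32
`mult` takes the values: 1 → 2 → 4 → 8 → 16 → 32

Answer: 32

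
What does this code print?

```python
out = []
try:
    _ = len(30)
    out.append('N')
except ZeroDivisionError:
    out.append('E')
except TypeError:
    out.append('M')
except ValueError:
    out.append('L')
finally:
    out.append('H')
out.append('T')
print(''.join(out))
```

Execution trace: 'M' (except TypeError) → 'H' (finally) → 'T' (after the try/except). Output: MHT

Answer: MHT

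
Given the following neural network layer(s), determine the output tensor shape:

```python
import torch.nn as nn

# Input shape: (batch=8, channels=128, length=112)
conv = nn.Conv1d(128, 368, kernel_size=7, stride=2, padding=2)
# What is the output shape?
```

Input: (8, 128, 112) -> Output: (8, 368, 55)

Answer: (8, 368, 55)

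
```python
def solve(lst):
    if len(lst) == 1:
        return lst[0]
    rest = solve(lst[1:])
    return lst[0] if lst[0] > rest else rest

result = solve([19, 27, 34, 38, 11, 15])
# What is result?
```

Recursive max over [19, 27, 34, 38, 11, 15] = 38

Answer: 38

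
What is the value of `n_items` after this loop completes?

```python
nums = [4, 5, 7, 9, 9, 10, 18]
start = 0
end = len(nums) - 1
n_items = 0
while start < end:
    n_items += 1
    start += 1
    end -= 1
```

Iterations until pointers meet (list length 7)
`n_items` takes the values: 0 → 1 → 2 → 3

Answer: 3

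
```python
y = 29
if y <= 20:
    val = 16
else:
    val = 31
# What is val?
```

Trace:
`y = 29` → y = 29
`if y <= 20: ...` → y <= 20 is False, take else branch → val = 31
So val = 31

Answer: 31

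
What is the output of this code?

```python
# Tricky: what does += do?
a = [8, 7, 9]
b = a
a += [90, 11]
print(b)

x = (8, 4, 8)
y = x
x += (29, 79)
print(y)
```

Key concept: += behavior differs for mutable vs immutable.
Step by step:
`a = [8, 7, 9]` → a = [8, 7, 9]
`b = a` → b = [8, 7, 9] (same object as a)
`a += [90, 11]` → a = [8, 7, 9, 90, 11] (same object as b); b = [8, 7, 9, 90, 11] (same object as a)
`print(b)` → prints [8, 7, 9, 90, 11]
`x = (8, 4, 8)` → x = (8, 4, 8)
`y = x` → y = (8, 4, 8)
`x += (29, 79)` → x = (8, 4, 8, 29, 79)
`print(y)` → prints (8, 4, 8)

Answer:
[8, 7, 9, 90, 11]
(8, 4, 8)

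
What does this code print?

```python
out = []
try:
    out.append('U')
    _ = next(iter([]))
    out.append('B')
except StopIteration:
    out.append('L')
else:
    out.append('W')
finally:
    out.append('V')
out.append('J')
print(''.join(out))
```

Execution trace: 'U' (try body) → 'L' (except StopIteration) → 'V' (finally) → 'J' (after the try/except). Output: ULVJ

Answer: ULVJ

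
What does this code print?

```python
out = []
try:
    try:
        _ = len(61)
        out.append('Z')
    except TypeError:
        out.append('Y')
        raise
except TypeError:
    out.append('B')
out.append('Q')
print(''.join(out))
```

Execution trace: 'Y' (except TypeError) → 'B' (outer except TypeError) → 'Q' (after the try/except). Output: YBQ

Answer: YBQ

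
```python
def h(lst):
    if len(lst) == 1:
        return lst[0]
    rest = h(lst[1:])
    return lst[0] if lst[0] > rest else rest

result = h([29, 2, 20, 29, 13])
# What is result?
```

Recursive max over [29, 2, 20, 29, 13] = 29

Answer: 29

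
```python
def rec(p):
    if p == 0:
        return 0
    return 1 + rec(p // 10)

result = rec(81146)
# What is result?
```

Count of digits of 81146: 5

Answer: 5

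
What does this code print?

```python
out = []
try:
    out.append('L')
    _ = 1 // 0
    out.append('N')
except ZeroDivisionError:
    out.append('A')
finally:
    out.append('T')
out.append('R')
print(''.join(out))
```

Execution trace: 'L' (try body) → 'A' (except ZeroDivisionError) → 'T' (finally) → 'R' (after the try/except). Output: LATR

Answer: LATR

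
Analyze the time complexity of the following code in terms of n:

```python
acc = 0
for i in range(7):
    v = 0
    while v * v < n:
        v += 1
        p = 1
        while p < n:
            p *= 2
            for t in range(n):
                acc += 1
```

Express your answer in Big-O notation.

Each loop level contributes: 1 × √n × log n × n. Multiplying the contributions gives O(n√n log n).

Answer: O(n√n log n)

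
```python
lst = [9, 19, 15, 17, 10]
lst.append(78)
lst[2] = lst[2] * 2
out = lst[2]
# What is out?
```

Trace:
`lst = [9, 19, 15, 17, 10]` → lst = [9, 19, 15, 17, 10]
`lst.append(78)` → lst = [9, 19, 15, 17, 10, 78]
`lst[2] = lst[2] * 2` → lst = [9, 19, 30, 17, 10, 78]
`out = lst[2]` → out = 30
So out = 30

Answer: 30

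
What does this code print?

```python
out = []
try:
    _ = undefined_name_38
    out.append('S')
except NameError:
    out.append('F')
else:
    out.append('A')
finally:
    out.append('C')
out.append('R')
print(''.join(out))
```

Execution trace: 'F' (except NameError) → 'C' (finally) → 'R' (after the try/except). Output: FCR

Answer: FCR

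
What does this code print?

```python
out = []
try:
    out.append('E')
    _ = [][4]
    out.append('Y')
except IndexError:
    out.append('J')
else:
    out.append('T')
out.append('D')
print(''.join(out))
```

Execution trace: 'E' (try body) → 'J' (except IndexError) → 'D' (after the try/except). Output: EJD

Answer: EJD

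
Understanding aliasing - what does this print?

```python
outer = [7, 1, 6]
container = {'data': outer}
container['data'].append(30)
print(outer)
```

Key concept: dict holds reference to list.
Step by step:
`outer = [7, 1, 6]` → outer = [7, 1, 6]
`container = {'data': outer}` → container = {'data': [7, 1, 6]}
`container['data'].append(30)` → outer = [7, 1, 6, 30]; container = {'data': [7, 1, 6, 30]}
`print(outer)` → prints [7, 1, 6, 30]

Answer: [7, 1, 6, 30]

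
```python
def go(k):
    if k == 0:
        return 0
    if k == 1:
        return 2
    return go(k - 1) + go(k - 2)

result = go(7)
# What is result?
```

Build up from base cases: go(0)=0, go(1)=2, go(2)=2, go(3)=4, go(4)=6, go(5)=10, go(6)=16, ..., go(7)=26

Answer: 26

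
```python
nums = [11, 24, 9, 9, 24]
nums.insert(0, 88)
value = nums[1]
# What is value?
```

Trace:
`nums = [11, 24, 9, 9, 24]` → nums = [11, 24, 9, 9, 24]
`nums.insert(0, 88)` → nums = [88, 11, 24, 9, 9, 24]
`value = nums[1]` → value = 11
So value = 11

Answer: 11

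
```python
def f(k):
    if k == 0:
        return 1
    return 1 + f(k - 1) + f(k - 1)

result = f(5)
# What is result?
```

f(k) = 1 + 2·f(k-1), f(0)=1. Closed form: (1+1)·2^5 - 1 = 63.

Answer: 63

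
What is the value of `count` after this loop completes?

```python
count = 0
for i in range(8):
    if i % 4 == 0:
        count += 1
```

Count numbers divisible by 4 in range(8)
`count` takes the values: 0 → 1 → 2

Answer: 2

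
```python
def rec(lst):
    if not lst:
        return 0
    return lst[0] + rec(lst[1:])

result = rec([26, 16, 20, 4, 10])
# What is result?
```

26 + 16 + 20 + 4 + 10 + 0 = 76

Answer: 76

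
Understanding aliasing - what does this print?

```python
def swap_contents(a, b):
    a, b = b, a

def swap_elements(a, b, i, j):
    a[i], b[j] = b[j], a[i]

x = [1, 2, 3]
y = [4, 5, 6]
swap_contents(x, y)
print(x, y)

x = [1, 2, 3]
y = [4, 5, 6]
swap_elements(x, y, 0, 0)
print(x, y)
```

Key concept: parameter rebinding vs mutation.
Step by step:
`x = [1, 2, 3]` → x = [1, 2, 3]
`y = [4, 5, 6]` → y = [4, 5, 6]
`swap_contents(x, y)` → no visible change to tracked variables
`print(x, y)` → prints [1, 2, 3] [4, 5, 6]
`x = [1, 2, 3]` → x = [1, 2, 3]
`y = [4, 5, 6]` → y = [4, 5, 6]
`swap_elements(x, y, 0, 0)` → x = [4, 2, 3]; y = [1, 5, 6]
`print(x, y)` → prints [4, 2, 3] [1, 5, 6]

Answer:
[1, 2, 3] [4, 5, 6]
[4, 2, 3] [1, 5, 6]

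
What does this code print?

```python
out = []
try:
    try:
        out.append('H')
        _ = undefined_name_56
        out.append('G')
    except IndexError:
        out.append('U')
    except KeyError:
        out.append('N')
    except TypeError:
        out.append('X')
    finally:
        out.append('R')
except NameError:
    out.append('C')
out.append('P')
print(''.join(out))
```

Execution trace: 'H' (try body) → 'R' (finally) → 'C' (outer except NameError) → 'P' (after the try/except). Output: HRCP

Answer: HRCP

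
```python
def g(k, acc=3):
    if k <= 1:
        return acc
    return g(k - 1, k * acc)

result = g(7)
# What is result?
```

Accumulator trace (n, acc): (7, 3) -> (6, 21) -> (5, 126) -> (4, 630) -> (3, 2520) -> (2, 7560) -> (1, 15120) -> return 15120

Answer: 15120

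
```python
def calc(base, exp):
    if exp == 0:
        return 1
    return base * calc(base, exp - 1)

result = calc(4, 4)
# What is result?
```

calc(4, 4) = 4 * 4 * 4 * 4 = 256

Answer: 256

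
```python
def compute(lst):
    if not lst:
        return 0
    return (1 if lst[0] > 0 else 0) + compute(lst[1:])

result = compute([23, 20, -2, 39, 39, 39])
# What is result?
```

Count of positive elements in [23, 20, -2, 39, 39, 39] = 5

Answer: 5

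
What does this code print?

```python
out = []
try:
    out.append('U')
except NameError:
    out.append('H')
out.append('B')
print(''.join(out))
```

Execution trace: 'U' (try body, no exception) → 'B' (after the try/except). Output: UB

Answer: UB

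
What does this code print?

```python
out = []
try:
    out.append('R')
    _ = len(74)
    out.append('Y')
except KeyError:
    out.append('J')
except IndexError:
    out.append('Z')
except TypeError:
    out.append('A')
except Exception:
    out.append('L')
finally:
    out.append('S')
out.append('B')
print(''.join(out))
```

Execution trace: 'R' (try body) → 'A' (except TypeError) → 'S' (finally) → 'B' (after the try/except). Output: RASB

Answer: RASB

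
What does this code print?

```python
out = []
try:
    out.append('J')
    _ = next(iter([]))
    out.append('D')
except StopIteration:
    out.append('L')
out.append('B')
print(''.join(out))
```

Execution trace: 'J' (try body) → 'L' (except StopIteration) → 'B' (after the try/except). Output: JLB

Answer: JLB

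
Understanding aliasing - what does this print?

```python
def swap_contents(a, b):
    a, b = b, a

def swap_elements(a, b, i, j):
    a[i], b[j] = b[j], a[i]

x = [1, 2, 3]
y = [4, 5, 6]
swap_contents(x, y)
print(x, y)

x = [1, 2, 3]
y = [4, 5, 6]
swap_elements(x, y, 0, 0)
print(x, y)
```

Key concept: parameter rebinding vs mutation.
Step by step:
`x = [1, 2, 3]` → x = [1, 2, 3]
`y = [4, 5, 6]` → y = [4, 5, 6]
`swap_contents(x, y)` → no visible change to tracked variables
`print(x, y)` → prints [1, 2, 3] [4, 5, 6]
`x = [1, 2, 3]` → x = [1, 2, 3]
`y = [4, 5, 6]` → y = [4, 5, 6]
`swap_elements(x, y, 0, 0)` → x = [4, 2, 3]; y = [1, 5, 6]
`print(x, y)` → prints [4, 2, 3] [1, 5, 6]

Answer:
[1, 2, 3] [4, 5, 6]
[4, 2, 3] [1, 5, 6]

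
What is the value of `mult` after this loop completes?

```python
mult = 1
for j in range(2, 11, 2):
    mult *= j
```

Product of even numbers 2 to 10
`mult` takes the values: 1 → 2 → 8 → 48 → 384 → 3840

Answer: 3840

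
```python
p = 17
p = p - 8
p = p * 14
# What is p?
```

Trace:
`p = 17` → p = 17
`p = p - 8` → p = 9
`p = p * 14` → p = 126
So p = 126

Answer: 126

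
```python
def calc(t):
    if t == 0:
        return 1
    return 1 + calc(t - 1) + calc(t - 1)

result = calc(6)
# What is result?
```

calc(t) = 1 + 2·calc(t-1), calc(0)=1. Closed form: (1+1)·2^6 - 1 = 127.

Answer: 127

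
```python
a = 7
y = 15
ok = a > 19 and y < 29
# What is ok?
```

Trace:
`a = 7` → a = 7
`y = 15` → y = 15
`ok = a > 19 and y < 29` → ok = False
So ok = False

Answer: False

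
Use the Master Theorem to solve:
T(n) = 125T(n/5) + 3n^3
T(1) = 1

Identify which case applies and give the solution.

a=125, b=5, f(n)=3n^3. log_5(125) = 3. Since c=3 = 3, Case 2 applies: T(n) = Θ(n^log_b(a) · log n) = O(n^3 log n).

Answer: O(n^3 log n) - Case 2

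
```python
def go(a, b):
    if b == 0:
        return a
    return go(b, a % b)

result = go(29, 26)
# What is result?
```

go(29, 26) -> go(26, 3) -> go(3, 2) -> go(2, 1) -> go(1, 0) -> 1

Answer: 1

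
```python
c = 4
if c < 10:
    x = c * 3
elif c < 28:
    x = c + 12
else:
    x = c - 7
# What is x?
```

Trace:
`c = 4` → c = 4
`if c < 10: ...` → c < 10 is True → x = 12
So x = 12

Answer: 12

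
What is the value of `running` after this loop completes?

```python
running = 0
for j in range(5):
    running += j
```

Sum of 0 to 4 = 10
`running` takes the values: 0 → 1 → 3 → 6 → 10

Answer: 10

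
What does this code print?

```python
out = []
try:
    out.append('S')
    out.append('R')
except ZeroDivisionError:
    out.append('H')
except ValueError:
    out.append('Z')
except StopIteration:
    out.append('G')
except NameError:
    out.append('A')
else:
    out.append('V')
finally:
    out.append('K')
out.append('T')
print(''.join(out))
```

Execution trace: 'S' (try body) → 'R' (try body, no exception) → 'V' (else) → 'K' (finally) → 'T' (after the try/except). Output: SRVKT

Answer: SRVKT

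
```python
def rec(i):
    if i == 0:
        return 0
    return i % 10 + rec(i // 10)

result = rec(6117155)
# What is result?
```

Sum of digits of 6117155: 5 + 5 + 1 + 7 + 1 + 1 + 6 = 26

Answer: 26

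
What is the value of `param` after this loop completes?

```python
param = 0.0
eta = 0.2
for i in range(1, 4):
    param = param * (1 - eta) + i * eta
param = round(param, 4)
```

Moving average with lr=0.2
`param` takes the values: 0.0 → 0.2 → 0.56 → 1.048

Answer: 1.048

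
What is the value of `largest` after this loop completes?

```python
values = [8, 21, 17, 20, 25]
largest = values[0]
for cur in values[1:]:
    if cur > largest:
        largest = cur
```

Maximum of [8, 21, 17, 20, 25]
`largest` takes the values: 8 → 21 → 25

Answer: 25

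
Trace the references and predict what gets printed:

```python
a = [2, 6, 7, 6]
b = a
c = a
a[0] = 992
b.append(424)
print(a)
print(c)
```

Key concept: multiple aliases.
Step by step:
`a = [2, 6, 7, 6]` → a = [2, 6, 7, 6]
`b = a` → b = [2, 6, 7, 6] (same object as a)
`c = a` → c = [2, 6, 7, 6] (same object as a, b)
`a[0] = 992` → a = [992, 6, 7, 6] (same object as b, c); b = [992, 6, 7, 6] (same object as a, c); c = [992, 6, 7, 6] (same object as a, b)
`b.append(424)` → a = [992, 6, 7, 6, 424] (same object as b, c); b = [992, 6, 7, 6, 424] (same object as a, c); c = [992, 6, 7, 6, 424] (same object as a, b)
`print(a)` → prints [992, 6, 7, 6, 424]
`print(c)` → prints [992, 6, 7, 6, 424]

Answer:
[992, 6, 7, 6, 424]
[992, 6, 7, 6, 424]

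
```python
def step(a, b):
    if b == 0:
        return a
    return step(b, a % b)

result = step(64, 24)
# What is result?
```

step(64, 24) -> step(24, 16) -> step(16, 8) -> step(8, 0) -> 8

Answer: 8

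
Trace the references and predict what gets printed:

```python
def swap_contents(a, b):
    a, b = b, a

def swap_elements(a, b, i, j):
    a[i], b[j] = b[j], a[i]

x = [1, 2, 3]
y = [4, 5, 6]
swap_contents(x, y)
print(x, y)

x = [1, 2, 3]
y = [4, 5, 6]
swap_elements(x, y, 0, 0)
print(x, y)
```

Key concept: parameter rebinding vs mutation.
Step by step:
`x = [1, 2, 3]` → x = [1, 2, 3]
`y = [4, 5, 6]` → y = [4, 5, 6]
`swap_contents(x, y)` → no visible change to tracked variables
`print(x, y)` → prints [1, 2, 3] [4, 5, 6]
`x = [1, 2, 3]` → x = [1, 2, 3]
`y = [4, 5, 6]` → y = [4, 5, 6]
`swap_elements(x, y, 0, 0)` → x = [4, 2, 3]; y = [1, 5, 6]
`print(x, y)` → prints [4, 2, 3] [1, 5, 6]

Answer:
[1, 2, 3] [4, 5, 6]
[4, 2, 3] [1, 5, 6]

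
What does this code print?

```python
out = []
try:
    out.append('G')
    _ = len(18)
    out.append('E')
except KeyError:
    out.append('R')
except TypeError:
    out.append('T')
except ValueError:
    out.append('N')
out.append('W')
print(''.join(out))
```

Execution trace: 'G' (try body) → 'T' (except TypeError) → 'W' (after the try/except). Output: GTW

Answer: GTW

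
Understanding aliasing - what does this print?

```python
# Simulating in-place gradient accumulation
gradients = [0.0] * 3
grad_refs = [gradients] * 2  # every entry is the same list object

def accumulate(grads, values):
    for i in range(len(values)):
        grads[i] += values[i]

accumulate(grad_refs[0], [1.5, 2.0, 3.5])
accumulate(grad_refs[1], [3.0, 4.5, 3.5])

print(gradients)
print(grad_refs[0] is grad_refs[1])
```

Key concept: gradient accumulation aliasing.
Step by step:
`gradients = [0.0] * 3` → gradients = [0.0, 0.0, 0.0]
`grad_refs = [gradients] * 2` → grad_refs = [[0.0, 0.0, 0.0], [0.0, 0.0, 0.0]]
`accumulate(grad_refs[0], [1.5, 2.0, 3.5])` → gradients = [1.5, 2.0, 3.5]; grad_refs = [[1.5, 2.0, 3.5], [1.5, 2.0, 3.5]]
`accumulate(grad_refs[1], [3.0, 4.5, 3.5])` → gradients = [4.5, 6.5, 7.0]; grad_refs = [[4.5, 6.5, 7.0], [4.5, 6.5, 7.0]]
`print(gradients)` → prints [4.5, 6.5, 7.0]
`print(grad_refs[0] is grad_refs[1])` → prints True

Answer:
[4.5, 6.5, 7.0]
True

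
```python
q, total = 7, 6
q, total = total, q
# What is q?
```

Trace:
`q, total = 7, 6` → q = 7; total = 6
`q, total = total, q` → q = 6; total = 7
So q = 6

Answer: 6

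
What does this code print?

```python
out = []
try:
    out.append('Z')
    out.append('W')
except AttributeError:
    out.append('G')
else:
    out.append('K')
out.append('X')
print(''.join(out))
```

Execution trace: 'Z' (try body) → 'W' (try body, no exception) → 'K' (else) → 'X' (after the try/except). Output: ZWKX

Answer: ZWKX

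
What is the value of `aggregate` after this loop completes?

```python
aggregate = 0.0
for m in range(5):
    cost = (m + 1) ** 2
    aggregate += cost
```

Sum of squared losses 1² + 2² + ... + 5²
`aggregate` takes the values: 0.0 → 1.0 → 5.0 → 14.0 → 30.0 → 55.0

Answer: 55.0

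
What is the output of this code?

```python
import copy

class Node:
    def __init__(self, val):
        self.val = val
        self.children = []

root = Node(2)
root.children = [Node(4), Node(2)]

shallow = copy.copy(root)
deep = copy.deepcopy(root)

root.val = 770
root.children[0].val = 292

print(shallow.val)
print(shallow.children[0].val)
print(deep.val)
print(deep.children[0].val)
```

Key concept: deep copy with custom objects.
Step by step:
`root = Node(2)` → root = Node(val=2, children=[])
`root.children = [Node(4), Node(2)]` → root = Node(val=2, children=[Node(val=4, children=[]), Node(val=2, children=[])])
`shallow = copy.copy(root)` → shallow = Node(val=2, children=[Node(val=4, children=[]), Node(val=2, children=[])])
`deep = copy.deepcopy(root)` → deep = Node(val=2, children=[Node(val=4, children=[]), Node(val=2, children=[])])
`root.val = 770` → root = Node(val=770, children=[Node(val=4, children=[]), Node(val=2, children=[])])
`root.children[0].val = 292` → root = Node(val=770, children=[Node(val=292, children=[]), Node(val=2, children=[])]); shallow = Node(val=2, children=[Node(val=292, children=[]), Node(val=2, children=[])])
`print(shallow.val)` → prints 2
`print(shallow.children[0].val)` → prints 292
`print(deep.val)` → prints 2
`print(deep.children[0].val)` → prints 4

Answer:
2
292
2
4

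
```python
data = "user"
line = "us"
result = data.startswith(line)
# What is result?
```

Trace:
`data = "user"` → data = 'user'
`line = "us"` → line = 'us'
`result = data.startswith(line)` → result = True
So result = True

Answer: True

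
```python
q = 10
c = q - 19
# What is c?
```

Trace:
`q = 10` → q = 10
`c = q - 19` → c = -9
So c = -9

Answer: -9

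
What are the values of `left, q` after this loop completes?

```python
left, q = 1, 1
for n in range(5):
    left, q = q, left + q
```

Fibonacci: after 5 iterations
`left, q` takes the values: (1, 1) → (1, 2) → (2, 3) → (3, 5) → (5, 8) → (8, 13)

Answer: 8, 13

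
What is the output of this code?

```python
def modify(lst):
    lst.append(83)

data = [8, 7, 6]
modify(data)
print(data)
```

Key concept: function modifies passed list.
Step by step:
`data = [8, 7, 6]` → data = [8, 7, 6]
`modify(data)` → data = [8, 7, 6, 83]
`print(data)` → prints [8, 7, 6, 83]

Answer: [8, 7, 6, 83]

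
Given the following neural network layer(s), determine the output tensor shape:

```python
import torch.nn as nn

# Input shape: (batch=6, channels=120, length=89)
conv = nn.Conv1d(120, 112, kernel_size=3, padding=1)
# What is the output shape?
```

Input: (6, 120, 89) -> Output: (6, 112, 89)

Answer: (6, 112, 89)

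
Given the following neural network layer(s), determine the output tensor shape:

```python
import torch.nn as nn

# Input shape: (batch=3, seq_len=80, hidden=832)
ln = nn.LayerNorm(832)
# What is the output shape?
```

Input: (3, 80, 832) -> Output: (3, 80, 832)

Answer: (3, 80, 832)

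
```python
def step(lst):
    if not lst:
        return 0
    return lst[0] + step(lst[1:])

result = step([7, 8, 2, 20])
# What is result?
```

7 + 8 + 2 + 20 + 0 = 37

Answer: 37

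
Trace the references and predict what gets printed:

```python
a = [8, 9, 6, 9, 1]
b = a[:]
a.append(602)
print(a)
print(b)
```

Key concept: slice [:] creates copy.
Step by step:
`a = [8, 9, 6, 9, 1]` → a = [8, 9, 6, 9, 1]
`b = a[:]` → b = [8, 9, 6, 9, 1]
`a.append(602)` → a = [8, 9, 6, 9, 1, 602]
`print(a)` → prints [8, 9, 6, 9, 1, 602]
`print(b)` → prints [8, 9, 6, 9, 1]

Answer:
[8, 9, 6, 9, 1, 602]
[8, 9, 6, 9, 1]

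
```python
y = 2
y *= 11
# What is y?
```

Trace:
`y = 2` → y = 2
`y *= 11` → y = 22
So y = 22

Answer: 22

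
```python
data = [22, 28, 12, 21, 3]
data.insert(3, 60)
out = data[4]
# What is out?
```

Trace:
`data = [22, 28, 12, 21, 3]` → data = [22, 28, 12, 21, 3]
`data.insert(3, 60)` → data = [22, 28, 12, 60, 21, 3]
`out = data[4]` → out = 21
So out = 21

Answer: 21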